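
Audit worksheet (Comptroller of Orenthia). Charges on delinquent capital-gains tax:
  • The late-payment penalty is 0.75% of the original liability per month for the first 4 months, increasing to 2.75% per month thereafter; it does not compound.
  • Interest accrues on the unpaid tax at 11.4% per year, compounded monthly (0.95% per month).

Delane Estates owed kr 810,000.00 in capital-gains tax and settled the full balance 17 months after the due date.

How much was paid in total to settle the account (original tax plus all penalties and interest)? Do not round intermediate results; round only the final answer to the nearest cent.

Penalty, months 1–4: 4 × 0.75% × kr 810,000.00 = kr 24,300.00
Penalty, months 5–17: 13 × 2.75% × kr 810,000.00 = kr 289,575.00
Interest: kr 810,000.00 × ((1 + 0.0095)^17 − 1) = kr 810,000.00 × 0.1743769… = kr 141,245.2795…
Total = kr 810,000.00 + kr 313,875.0000 + kr 141,245.2795… = kr 1,265,120.28

kr 1,265,120.28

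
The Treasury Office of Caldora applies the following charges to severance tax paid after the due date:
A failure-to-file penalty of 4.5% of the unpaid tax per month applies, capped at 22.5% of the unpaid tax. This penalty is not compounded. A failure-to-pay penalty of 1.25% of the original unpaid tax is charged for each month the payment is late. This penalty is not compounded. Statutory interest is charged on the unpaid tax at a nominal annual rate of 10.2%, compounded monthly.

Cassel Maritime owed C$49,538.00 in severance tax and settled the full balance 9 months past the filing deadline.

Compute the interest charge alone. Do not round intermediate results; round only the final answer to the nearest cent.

C$3,921.09

Interest (10.2%/yr ÷ 12 = 0.85%/month): C$49,538.00 × ((1 + 0.0085)^9 − 1) = C$3,921.0937…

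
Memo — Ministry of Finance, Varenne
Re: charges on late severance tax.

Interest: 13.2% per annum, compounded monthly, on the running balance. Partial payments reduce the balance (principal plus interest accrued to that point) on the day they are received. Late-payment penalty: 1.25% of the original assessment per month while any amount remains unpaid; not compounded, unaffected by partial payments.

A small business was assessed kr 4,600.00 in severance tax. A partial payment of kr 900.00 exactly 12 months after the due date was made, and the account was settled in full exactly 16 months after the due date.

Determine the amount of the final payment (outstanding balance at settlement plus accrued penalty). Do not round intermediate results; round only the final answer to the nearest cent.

Monthly rate = 13.2% ÷ 12 = 1.1%
Balance at month 12: kr 4,600.0000 × (1 + 0.011)^12 = kr 5,245.3165…
After kr 900.00 payment: kr 5,245.3165… − kr 900.00 = kr 4,345.3165…
Balance at month 16: kr 4,345.3165… × (1 + 0.011)^4 = kr 4,539.6883…
Penalty: 16 × 1.25% × kr 4,600.00 = kr 920.00
Final settlement = outstanding balance + penalty = kr 4,539.6883… + kr 920.00 = kr 5,459.69

kr 5,459.69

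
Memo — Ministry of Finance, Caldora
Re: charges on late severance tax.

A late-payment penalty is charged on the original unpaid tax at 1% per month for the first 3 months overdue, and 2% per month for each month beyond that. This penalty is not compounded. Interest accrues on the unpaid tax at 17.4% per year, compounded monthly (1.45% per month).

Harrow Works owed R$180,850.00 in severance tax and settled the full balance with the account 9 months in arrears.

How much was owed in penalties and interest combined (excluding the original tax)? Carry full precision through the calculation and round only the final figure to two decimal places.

Penalty, months 1–3: 3 × 1% × R$180,850.00 = R$5,425.50
Penalty, months 4–9: 6 × 2% × R$180,850.00 = R$21,702.00
Interest: R$180,850.00 × ((1 + 0.0145)^9 − 1) = R$180,850.00 × 0.1383307… = R$25,017.1136…
Penalties + interest = R$27,127.5000 + R$25,017.1136… = R$52,144.61

R$52,144.61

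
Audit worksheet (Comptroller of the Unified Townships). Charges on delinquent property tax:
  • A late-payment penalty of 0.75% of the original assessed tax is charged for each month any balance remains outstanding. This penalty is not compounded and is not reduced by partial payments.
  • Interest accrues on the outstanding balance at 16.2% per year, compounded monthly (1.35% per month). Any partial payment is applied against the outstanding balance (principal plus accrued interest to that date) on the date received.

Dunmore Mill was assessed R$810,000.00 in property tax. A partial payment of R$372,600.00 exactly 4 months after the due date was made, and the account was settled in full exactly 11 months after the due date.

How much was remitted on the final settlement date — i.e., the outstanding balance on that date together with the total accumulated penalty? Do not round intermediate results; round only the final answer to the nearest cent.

R$596,297.86

Balance at month 4: R$810,000.0000 × (1 + 0.0135)^4 = R$854,633.7335…
After R$372,600.00 payment: R$854,633.7335… − R$372,600.00 = R$482,033.7335…
Balance at month 11: R$482,033.7335… × (1 + 0.0135)^7 = R$529,472.8593…
Penalty: 11 × 0.75% × R$810,000.00 = R$66,825.00
Final settlement = outstanding balance + penalty = R$529,472.8593… + R$66,825.00 = R$596,297.86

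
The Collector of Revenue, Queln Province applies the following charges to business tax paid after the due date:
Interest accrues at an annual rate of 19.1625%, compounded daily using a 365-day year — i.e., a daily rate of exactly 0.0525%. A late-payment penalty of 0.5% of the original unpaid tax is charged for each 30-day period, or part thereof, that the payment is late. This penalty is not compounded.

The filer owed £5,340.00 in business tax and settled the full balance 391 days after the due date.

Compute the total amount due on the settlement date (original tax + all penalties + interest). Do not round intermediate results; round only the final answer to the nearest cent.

£6,930.23

Penalty periods: ⌈391/30⌉ = 14; penalty = 14 × 0.5% × £5,340.00 = £373.80
Interest: £5,340.00 × ((1 + 0.000525)^391 − 1) = £5,340.00 × 0.22779654… = £1,216.4335…
Total = £5,340.00 + £373.8000 + £1,216.4335… = £6,930.23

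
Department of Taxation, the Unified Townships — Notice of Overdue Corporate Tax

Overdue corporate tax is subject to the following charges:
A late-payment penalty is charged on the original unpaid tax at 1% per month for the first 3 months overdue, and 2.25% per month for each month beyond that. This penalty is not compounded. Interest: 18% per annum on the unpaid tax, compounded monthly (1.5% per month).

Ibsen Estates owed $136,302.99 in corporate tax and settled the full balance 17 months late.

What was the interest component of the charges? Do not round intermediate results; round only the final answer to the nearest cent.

$39,258.03

Interest: $136,302.99 × ((1 + 0.015)^17 − 1) = $136,302.99 × 0.2880203… = $39,258.0323…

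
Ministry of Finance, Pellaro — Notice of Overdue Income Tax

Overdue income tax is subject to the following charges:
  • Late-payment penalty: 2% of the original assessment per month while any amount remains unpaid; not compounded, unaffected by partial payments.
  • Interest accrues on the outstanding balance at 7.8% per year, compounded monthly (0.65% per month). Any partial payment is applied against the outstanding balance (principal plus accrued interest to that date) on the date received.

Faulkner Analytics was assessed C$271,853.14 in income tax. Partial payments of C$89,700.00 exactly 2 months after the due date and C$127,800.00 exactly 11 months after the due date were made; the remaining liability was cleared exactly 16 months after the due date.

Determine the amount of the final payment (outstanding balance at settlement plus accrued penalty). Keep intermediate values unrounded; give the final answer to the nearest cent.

C$158,315.32

Balance at month 2: C$271,853.1400 × (1 + 0.0065)^2 = C$275,398.7166…
After C$89,700.00 payment: C$275,398.7166… − C$89,700.00 = C$185,698.7166…
Balance at month 11: C$185,698.7166… × (1 + 0.0065)^9 = C$196,848.8651…
After C$127,800.00 payment: C$196,848.8651… − C$127,800.00 = C$69,048.8651…
Balance at month 16: C$69,048.8651… × (1 + 0.0065)^5 = C$71,322.3166…
Penalty: 16 × 2% × C$271,853.14 = C$86,993.00…
Final settlement = outstanding balance + penalty = C$71,322.3166… + C$86,993.00… = C$158,315.32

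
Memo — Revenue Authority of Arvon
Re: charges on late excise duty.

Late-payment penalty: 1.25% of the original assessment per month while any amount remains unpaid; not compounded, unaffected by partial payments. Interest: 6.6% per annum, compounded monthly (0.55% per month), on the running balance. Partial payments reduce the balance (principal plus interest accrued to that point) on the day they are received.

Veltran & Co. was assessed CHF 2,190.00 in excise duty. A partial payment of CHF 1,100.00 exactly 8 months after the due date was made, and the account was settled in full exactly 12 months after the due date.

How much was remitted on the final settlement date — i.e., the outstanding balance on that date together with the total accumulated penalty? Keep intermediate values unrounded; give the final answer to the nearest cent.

CHF 1,543.09

Balance at month 8: CHF 2,190.0000 × (1 + 0.0055)^8 = CHF 2,288.2355…
After CHF 1,100.00 payment: CHF 2,288.2355… − CHF 1,100.00 = CHF 1,188.2355…
Balance at month 12: CHF 1,188.2355… × (1 + 0.0055)^4 = CHF 1,214.5931…
Penalty: 12 × 1.25% × CHF 2,190.00 = CHF 328.50
Final settlement = outstanding balance + penalty = CHF 1,214.5931… + CHF 328.50 = CHF 1,543.09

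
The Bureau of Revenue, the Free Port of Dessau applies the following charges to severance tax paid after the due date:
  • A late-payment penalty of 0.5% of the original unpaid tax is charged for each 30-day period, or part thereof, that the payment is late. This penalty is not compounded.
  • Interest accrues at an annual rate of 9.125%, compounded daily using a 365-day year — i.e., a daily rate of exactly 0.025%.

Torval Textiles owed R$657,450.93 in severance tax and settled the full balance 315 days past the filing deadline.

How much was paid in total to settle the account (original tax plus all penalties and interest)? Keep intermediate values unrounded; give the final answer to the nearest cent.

Penalty periods: ⌈315/30⌉ = 11; penalty = 11 × 0.5% × R$657,450.93 = R$36,159.80…
Interest: R$657,450.93 × ((1 + 0.00025)^315 − 1) = R$657,450.93 × 0.08192316… = R$53,860.4553…
Total = R$657,450.93 + R$36,159.8012… + R$53,860.4553… = R$747,471.19

R$747,471.19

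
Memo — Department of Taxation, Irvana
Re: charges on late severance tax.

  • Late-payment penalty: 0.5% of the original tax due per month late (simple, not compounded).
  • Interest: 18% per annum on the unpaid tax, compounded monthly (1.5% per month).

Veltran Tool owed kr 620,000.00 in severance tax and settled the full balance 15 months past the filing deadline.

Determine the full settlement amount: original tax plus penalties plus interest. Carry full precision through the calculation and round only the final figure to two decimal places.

Late-payment penalty: 15 × 0.5% × kr 620,000.00 = kr 46,500.00
Interest: kr 620,000.00 × ((1 + 0.015)^15 − 1) = kr 620,000.00 × 0.2502321… = kr 155,143.8813…
Total = kr 620,000.00 + kr 46,500.0000 + kr 155,143.8813… = kr 821,643.88

kr 821,643.88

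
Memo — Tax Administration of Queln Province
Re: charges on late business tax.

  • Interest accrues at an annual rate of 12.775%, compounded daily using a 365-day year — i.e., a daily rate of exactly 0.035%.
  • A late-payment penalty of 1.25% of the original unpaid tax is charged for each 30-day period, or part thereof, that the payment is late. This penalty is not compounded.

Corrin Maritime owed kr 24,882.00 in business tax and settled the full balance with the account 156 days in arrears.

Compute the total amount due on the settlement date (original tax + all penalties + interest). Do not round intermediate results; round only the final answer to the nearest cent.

kr 28,144.23

Penalty periods: ⌈156/30⌉ = 6; penalty = 6 × 1.25% × kr 24,882.00 = kr 1,866.15
Interest: kr 24,882.00 × ((1 + 0.00035)^156 − 1) = kr 24,882.00 × 0.05610799… = kr 1,396.0791…
Total = kr 24,882.00 + kr 1,866.1500 + kr 1,396.0791… = kr 28,144.23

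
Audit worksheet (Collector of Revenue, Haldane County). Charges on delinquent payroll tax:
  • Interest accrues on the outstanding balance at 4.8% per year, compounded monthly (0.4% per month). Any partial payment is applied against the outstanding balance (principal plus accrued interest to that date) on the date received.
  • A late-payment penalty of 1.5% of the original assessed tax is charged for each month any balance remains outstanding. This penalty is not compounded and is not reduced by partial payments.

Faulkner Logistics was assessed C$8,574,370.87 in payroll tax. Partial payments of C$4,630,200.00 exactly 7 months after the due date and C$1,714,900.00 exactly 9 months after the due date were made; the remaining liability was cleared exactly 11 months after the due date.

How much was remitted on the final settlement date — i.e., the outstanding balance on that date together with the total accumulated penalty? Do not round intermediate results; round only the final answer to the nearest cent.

C$3,940,675.58

Balance at month 7: C$8,574,370.8700 × (1 + 0.004)^7 = C$8,817,353.5266…
After C$4,630,200.00 payment: C$8,817,353.5266… − C$4,630,200.00 = C$4,187,153.5266…
Balance at month 9: C$4,187,153.5266… × (1 + 0.004)^2 = C$4,220,717.7492…
After C$1,714,900.00 payment: C$4,220,717.7492… − C$1,714,900.00 = C$2,505,817.7492…
Balance at month 11: C$2,505,817.7492… × (1 + 0.004)^2 = C$2,525,904.3843…
Penalty: 11 × 1.5% × C$8,574,370.87 = C$1,414,771.19…
Final settlement = outstanding balance + penalty = C$2,525,904.3843… + C$1,414,771.19… = C$3,940,675.58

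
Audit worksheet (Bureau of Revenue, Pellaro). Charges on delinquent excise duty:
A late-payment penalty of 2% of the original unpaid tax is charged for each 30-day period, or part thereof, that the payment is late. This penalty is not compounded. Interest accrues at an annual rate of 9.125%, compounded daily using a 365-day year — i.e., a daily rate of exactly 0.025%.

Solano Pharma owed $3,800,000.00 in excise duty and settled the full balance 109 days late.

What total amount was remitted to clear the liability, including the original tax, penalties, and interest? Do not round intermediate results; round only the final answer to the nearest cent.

Penalty periods: ⌈109/30⌉ = 4; penalty = 4 × 2% × $3,800,000.00 = $304,000.00
Interest: $3,800,000.00 × ((1 + 0.00025)^109 − 1) = $3,800,000.00 × 0.02762118… = $104,960.4728…
Total = $3,800,000.00 + $304,000.0000 + $104,960.4728… = $4,208,960.47

$4,208,960.47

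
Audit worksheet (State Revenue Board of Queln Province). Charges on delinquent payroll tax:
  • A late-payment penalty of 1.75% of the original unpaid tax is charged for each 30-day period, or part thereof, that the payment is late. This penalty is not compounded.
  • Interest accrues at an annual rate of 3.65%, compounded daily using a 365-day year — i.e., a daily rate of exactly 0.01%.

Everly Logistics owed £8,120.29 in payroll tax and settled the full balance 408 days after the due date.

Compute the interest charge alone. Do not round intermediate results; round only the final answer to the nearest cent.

£338.14

Interest: £8,120.29 × ((1 + 0.0001)^408 − 1) = £8,120.29 × 0.04164163… = £338.1421…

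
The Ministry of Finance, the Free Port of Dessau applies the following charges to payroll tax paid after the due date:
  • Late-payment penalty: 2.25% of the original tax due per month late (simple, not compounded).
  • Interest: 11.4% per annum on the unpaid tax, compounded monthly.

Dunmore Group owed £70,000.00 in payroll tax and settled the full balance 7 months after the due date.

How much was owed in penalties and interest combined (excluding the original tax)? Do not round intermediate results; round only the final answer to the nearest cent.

Late-payment penalty: 7 × 2.25% × £70,000.00 = £11,025.00
Interest (11.4%/yr ÷ 12 = 0.95%/month): £70,000.00 × ((1 + 0.0095)^7 − 1) = £4,789.7881…
Penalties + interest = £11,025.0000 + £4,789.7881… = £15,814.79

£15,814.79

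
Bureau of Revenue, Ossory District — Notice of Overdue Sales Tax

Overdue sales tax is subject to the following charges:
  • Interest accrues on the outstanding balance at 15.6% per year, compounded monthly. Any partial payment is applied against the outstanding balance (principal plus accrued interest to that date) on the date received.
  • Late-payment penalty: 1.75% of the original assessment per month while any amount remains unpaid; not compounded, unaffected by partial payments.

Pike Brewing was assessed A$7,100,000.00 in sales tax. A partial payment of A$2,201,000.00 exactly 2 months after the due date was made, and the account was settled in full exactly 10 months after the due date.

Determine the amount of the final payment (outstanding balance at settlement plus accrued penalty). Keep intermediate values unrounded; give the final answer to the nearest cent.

Monthly rate = 15.6% ÷ 12 = 1.3%
Balance at month 2: A$7,100,000.0000 × (1 + 0.013)^2 = A$7,285,799.9000
After A$2,201,000.00 payment: A$7,285,799.9000 − A$2,201,000.00 = A$5,084,799.9000
Balance at month 10: A$5,084,799.9000 × (1 + 0.013)^8 = A$5,638,316.2281…
Penalty: 10 × 1.75% × A$7,100,000.00 = A$1,242,500.00
Final settlement = outstanding balance + penalty = A$5,638,316.2281… + A$1,242,500.00 = A$6,880,816.23

A$6,880,816.23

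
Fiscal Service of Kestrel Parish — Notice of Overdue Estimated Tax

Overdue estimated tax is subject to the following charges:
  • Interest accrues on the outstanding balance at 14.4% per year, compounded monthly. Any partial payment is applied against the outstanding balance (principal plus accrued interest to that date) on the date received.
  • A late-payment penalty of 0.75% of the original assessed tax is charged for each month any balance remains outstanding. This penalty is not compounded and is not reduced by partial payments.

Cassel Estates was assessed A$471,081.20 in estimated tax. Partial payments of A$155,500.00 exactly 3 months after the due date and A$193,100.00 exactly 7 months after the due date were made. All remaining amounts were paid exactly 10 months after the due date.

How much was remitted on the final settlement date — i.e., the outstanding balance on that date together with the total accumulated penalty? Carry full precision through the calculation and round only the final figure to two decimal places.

Monthly rate = 14.4% ÷ 12 = 1.2%
Balance at month 3: A$471,081.2000 × (1 + 0.012)^3 = A$488,244.4443…
After A$155,500.00 payment: A$488,244.4443… − A$155,500.00 = A$332,744.4443…
Balance at month 7: A$332,744.4443… × (1 + 0.012)^4 = A$349,005.9757…
After A$193,100.00 payment: A$349,005.9757… − A$193,100.00 = A$155,905.9757…
Balance at month 10: A$155,905.9757… × (1 + 0.012)^3 = A$161,586.2116…
Penalty: 10 × 0.75% × A$471,081.20 = A$35,331.09
Final settlement = outstanding balance + penalty = A$161,586.2116… + A$35,331.09 = A$196,917.30

A$196,917.30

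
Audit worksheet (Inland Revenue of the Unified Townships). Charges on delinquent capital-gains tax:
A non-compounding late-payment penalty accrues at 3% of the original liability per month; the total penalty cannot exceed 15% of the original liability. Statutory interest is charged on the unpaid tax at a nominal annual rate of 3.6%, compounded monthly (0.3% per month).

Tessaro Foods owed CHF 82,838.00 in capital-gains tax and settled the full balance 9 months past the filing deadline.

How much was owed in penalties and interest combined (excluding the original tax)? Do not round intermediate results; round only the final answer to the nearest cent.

CHF 14,689.35

Penalty (uncapped): 9 × 3% × CHF 82,838.00 = CHF 22,366.26; cap = 15% × CHF 82,838.00 = CHF 12,425.70 → penalty = CHF 12,425.70
Interest: CHF 82,838.00 × ((1 + 0.003)^9 − 1) = CHF 82,838.00 × 0.0273263… = CHF 2,263.6542…
Penalties + interest = CHF 12,425.7000 + CHF 2,263.6542… = CHF 14,689.35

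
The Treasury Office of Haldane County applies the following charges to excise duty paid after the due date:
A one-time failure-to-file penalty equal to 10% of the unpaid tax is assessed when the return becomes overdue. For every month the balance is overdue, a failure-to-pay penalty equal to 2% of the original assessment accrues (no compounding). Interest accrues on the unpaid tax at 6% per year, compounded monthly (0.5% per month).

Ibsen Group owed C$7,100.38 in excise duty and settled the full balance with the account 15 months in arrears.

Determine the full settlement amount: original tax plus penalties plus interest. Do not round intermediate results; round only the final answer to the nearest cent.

C$10,492.11

Failure-to-file penalty: 10% × C$7,100.38 = C$710.04…
Failure-to-pay penalty = 2% × C$7,100.38 × 15 mo = C$2,130.11…
Interest: C$7,100.38 × ((1 + 0.005)^15 − 1) = C$7,100.38 × 0.0776827… = C$551.5770…
Total = C$7,100.38 + C$2,840.1520 + C$551.5770… = C$10,492.11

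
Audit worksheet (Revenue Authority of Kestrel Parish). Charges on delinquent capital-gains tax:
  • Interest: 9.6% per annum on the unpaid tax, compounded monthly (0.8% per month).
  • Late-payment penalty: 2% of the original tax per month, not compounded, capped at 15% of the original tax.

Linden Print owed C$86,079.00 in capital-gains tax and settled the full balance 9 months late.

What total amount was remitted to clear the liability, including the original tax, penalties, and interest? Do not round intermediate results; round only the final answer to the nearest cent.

Penalty (uncapped): 9 × 2% × C$86,079.00 = C$15,494.22; cap = 15% × C$86,079.00 = C$12,911.85 → penalty = C$12,911.85
Interest: C$86,079.00 × ((1 + 0.008)^9 − 1) = C$86,079.00 × 0.0743475… = C$6,399.7609…
Total = C$86,079.00 + C$12,911.8500 + C$6,399.7609… = C$105,390.61

C$105,390.61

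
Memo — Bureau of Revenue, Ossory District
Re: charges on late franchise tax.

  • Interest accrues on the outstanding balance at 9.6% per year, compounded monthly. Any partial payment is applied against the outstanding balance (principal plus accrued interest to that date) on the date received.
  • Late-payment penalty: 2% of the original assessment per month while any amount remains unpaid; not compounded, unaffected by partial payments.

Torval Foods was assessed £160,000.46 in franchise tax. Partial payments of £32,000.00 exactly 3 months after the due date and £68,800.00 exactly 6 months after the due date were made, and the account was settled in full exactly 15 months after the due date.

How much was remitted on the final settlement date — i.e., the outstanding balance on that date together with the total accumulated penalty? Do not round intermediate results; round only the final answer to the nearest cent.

£119,188.09

Monthly rate = 9.6% ÷ 12 = 0.8%
Balance at month 3: £160,000.4600 × (1 + 0.008)^3 = £163,871.2730…
After £32,000.00 payment: £163,871.2730… − £32,000.00 = £131,871.2730…
Balance at month 6: £131,871.2730… × (1 + 0.008)^3 = £135,061.5704…
After £68,800.00 payment: £135,061.5704… − £68,800.00 = £66,261.5704…
Balance at month 15: £66,261.5704… × (1 + 0.008)^9 = £71,187.9544…
Penalty: 15 × 2% × £160,000.46 = £48,000.14…
Final settlement = outstanding balance + penalty = £71,187.9544… + £48,000.14… = £119,188.09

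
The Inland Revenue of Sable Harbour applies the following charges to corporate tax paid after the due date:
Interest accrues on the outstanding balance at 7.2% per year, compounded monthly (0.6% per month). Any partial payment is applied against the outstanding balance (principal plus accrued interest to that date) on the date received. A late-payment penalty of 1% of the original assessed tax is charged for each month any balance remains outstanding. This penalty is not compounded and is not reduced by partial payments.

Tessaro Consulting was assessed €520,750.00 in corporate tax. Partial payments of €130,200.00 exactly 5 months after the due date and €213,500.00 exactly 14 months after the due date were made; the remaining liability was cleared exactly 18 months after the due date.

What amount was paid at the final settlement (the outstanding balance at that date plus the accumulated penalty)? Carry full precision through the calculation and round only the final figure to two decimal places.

Balance at month 5: €520,750.0000 × (1 + 0.006)^5 = €536,561.0982…
After €130,200.00 payment: €536,561.0982… − €130,200.00 = €406,361.0982…
Balance at month 14: €406,361.0982… × (1 + 0.006)^9 = €428,838.6813…
After €213,500.00 payment: €428,838.6813… − €213,500.00 = €215,338.6813…
Balance at month 18: €215,338.6813… × (1 + 0.006)^4 = €220,553.5091…
Penalty: 18 × 1% × €520,750.00 = €93,735.00
Final settlement = outstanding balance + penalty = €220,553.5091… + €93,735.00 = €314,288.51

€314,288.51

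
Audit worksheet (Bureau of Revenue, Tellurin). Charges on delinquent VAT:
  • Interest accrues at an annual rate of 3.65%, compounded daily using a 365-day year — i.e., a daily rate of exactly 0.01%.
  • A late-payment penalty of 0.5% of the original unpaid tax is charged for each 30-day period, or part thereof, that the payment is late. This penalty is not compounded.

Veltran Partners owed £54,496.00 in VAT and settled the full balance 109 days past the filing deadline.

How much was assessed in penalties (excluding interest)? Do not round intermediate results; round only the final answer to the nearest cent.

Penalty periods: ⌈109/30⌉ = 4; penalty = 4 × 0.5% × £54,496.00 = £1,089.92

£1,089.92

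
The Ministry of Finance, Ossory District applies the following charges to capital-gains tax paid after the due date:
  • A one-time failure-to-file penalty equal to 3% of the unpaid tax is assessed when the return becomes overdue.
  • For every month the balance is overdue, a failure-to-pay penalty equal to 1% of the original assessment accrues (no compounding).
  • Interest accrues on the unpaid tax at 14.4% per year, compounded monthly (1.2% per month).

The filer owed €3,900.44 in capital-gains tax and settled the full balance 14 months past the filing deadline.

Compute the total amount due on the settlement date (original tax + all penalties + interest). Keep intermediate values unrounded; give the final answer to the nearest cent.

Failure-to-file penalty: 3% × €3,900.44 = €117.01…
Failure-to-pay penalty: 14 × 1% × €3,900.44 = €546.06…
Interest: €3,900.44 × ((1 + 0.012)^14 − 1) = €3,900.44 × 0.1817543… = €708.9216…
Total = €3,900.44 + €663.0748 + €708.9216… = €5,272.44

€5,272.44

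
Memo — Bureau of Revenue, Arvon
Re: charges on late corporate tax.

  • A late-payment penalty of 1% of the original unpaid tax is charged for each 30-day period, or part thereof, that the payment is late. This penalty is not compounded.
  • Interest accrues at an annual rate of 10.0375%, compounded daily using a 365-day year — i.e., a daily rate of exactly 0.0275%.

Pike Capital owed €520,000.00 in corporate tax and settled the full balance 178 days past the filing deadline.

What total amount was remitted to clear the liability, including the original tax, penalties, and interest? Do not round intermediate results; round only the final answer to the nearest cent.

€577,283.60

Penalty periods: ⌈178/30⌉ = 6; penalty = 6 × 1% × €520,000.00 = €31,200.00
Interest: €520,000.00 × ((1 + 0.000275)^178 − 1) = €520,000.00 × 0.05016077… = €26,083.6025…
Total = €520,000.00 + €31,200.0000 + €26,083.6025… = €577,283.60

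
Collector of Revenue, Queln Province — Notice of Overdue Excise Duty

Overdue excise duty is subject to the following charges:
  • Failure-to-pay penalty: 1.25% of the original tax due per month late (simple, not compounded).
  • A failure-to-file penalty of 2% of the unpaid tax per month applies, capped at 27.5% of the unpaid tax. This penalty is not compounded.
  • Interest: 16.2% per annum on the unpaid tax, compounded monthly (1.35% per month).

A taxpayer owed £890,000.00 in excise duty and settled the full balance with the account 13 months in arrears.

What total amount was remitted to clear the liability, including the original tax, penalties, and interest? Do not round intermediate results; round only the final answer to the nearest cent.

£1,435,519.72

Failure-to-file: 13 × 2% × £890,000.00 = £231,400.00 (under the 27.5% cap)
Failure-to-pay penalty: 13 × 1.25% × £890,000.00 = £144,625.00
Interest: £890,000.00 × ((1 + 0.0135)^13 − 1) = £890,000.00 × 0.1904435… = £169,494.7182…
Total = £890,000.00 + £376,025.0000 + £169,494.7182… = £1,435,519.72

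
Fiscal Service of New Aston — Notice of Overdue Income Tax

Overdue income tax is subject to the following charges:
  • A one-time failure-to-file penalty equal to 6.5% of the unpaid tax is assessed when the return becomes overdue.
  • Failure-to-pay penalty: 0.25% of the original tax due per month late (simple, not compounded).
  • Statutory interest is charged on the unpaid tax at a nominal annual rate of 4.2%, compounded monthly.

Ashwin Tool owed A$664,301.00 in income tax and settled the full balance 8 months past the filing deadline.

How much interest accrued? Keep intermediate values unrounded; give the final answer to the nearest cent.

Interest (4.2%/yr ÷ 12 = 0.35%/month): A$664,301.00 × ((1 + 0.0035)^8 − 1) = A$18,829.8852…

A$18,829.89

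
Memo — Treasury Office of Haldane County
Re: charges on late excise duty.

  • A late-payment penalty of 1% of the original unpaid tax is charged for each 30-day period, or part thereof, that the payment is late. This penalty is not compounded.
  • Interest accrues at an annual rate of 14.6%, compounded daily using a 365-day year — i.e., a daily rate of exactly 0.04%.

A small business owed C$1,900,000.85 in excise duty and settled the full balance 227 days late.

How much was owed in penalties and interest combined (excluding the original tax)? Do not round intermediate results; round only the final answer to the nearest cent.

Penalty periods: ⌈227/30⌉ = 8; penalty = 8 × 1% × C$1,900,000.85 = C$152,000.07…
Interest: C$1,900,000.85 × ((1 + 0.0004)^227 − 1) = C$1,900,000.85 × 0.09503009… = C$180,557.2570…
Penalties + interest = C$152,000.0680 + C$180,557.2570… = C$332,557.32

C$332,557.32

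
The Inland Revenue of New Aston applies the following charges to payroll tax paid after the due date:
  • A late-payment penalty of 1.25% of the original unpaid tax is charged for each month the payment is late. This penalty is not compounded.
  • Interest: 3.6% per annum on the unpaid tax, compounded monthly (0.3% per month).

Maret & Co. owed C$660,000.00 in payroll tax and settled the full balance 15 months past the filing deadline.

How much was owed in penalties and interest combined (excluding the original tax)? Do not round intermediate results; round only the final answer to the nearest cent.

C$154,081.88

Late-payment penalty = 1.25% × C$660,000.00 × 15 mo = C$123,750.00
Interest: C$660,000.00 × ((1 + 0.003)^15 − 1) = C$660,000.00 × 0.0459574… = C$30,331.8816…
Penalties + interest = C$123,750.0000 + C$30,331.8816… = C$154,081.88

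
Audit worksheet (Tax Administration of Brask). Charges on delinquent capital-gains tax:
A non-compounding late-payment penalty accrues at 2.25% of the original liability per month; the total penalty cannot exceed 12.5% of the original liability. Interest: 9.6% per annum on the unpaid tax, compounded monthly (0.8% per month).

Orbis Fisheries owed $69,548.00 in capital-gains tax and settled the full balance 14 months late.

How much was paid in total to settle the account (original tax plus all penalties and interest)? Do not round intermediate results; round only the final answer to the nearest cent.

Penalty (uncapped): 14 × 2.25% × $69,548.00 = $21,907.62; cap = 12.5% × $69,548.00 = $8,693.50 → penalty = $8,693.50
Interest: $69,548.00 × ((1 + 0.008)^14 − 1) = $69,548.00 × 0.1180145… = $8,207.6748…
Total = $69,548.00 + $8,693.5000 + $8,207.6748… = $86,449.17

$86,449.17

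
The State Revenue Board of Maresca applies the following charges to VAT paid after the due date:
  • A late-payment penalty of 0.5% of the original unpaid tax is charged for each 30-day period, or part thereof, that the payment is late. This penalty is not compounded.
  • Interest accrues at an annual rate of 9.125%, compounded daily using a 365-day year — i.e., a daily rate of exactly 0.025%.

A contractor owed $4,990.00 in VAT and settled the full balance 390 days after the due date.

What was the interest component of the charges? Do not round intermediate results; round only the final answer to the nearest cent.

$510.97

Interest: $4,990.00 × ((1 + 0.00025)^390 − 1) = $4,990.00 × 0.10239801… = $510.9661…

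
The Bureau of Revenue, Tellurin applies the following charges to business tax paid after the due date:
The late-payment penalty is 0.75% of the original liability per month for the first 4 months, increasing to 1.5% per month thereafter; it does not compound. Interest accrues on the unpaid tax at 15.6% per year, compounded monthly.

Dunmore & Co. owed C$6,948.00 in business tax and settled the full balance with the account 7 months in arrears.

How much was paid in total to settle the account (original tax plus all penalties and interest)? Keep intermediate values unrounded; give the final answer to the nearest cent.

Penalty, months 1–4: 4 × 0.75% × C$6,948.00 = C$208.44
Penalty, months 5–7: 3 × 1.5% × C$6,948.00 = C$312.66
Interest (15.6%/yr ÷ 12 = 1.3%/month): C$6,948.00 × ((1 + 0.013)^7 − 1) = C$657.4677…
Total = C$6,948.00 + C$521.1000 + C$657.4677… = C$8,126.57

C$8,126.57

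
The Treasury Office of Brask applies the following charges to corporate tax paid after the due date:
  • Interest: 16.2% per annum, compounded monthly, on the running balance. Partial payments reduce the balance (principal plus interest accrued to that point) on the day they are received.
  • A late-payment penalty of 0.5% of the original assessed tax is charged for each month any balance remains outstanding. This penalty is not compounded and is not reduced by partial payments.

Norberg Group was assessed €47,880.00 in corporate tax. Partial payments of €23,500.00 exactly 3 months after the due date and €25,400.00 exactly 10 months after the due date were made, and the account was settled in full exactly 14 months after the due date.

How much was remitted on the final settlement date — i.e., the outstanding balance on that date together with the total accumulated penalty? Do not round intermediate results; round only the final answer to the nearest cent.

Monthly rate = 16.2% ÷ 12 = 1.35%
Balance at month 3: €47,880.0000 × (1 + 0.0135)^3 = €49,845.4362…
After €23,500.00 payment: €49,845.4362… − €23,500.00 = €26,345.4362…
Balance at month 10: €26,345.4362… × (1 + 0.0135)^7 = €28,938.2100…
After €25,400.00 payment: €28,938.2100… − €25,400.00 = €3,538.2100…
Balance at month 14: €3,538.2100… × (1 + 0.0135)^4 = €3,733.1774…
Penalty: 14 × 0.5% × €47,880.00 = €3,351.60
Final settlement = outstanding balance + penalty = €3,733.1774… + €3,351.60 = €7,084.78

€7,084.78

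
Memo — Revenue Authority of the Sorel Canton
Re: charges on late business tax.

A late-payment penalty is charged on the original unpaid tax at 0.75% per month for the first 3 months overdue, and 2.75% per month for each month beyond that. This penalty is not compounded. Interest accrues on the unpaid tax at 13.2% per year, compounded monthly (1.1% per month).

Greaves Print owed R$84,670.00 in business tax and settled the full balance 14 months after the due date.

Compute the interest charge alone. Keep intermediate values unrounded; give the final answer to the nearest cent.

R$14,013.77

Interest: R$84,670.00 × ((1 + 0.011)^14 − 1) = R$84,670.00 × 0.1655105… = R$14,013.7713…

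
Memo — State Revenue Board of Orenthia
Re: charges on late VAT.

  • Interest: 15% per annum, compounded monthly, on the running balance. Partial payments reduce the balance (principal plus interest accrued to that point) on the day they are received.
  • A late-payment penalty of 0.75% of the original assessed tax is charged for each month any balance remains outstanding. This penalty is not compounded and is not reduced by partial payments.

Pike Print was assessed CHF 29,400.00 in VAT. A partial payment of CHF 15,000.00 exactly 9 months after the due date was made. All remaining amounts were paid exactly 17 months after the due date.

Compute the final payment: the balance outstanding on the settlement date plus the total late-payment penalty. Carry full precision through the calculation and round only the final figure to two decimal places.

Monthly rate = 15% ÷ 12 = 1.25%
Balance at month 9: CHF 29,400.0000 × (1 + 0.0125)^9 = CHF 32,877.7900…
After CHF 15,000.00 payment: CHF 32,877.7900… − CHF 15,000.00 = CHF 17,877.7900…
Balance at month 17: CHF 17,877.7900… × (1 + 0.0125)^8 = CHF 19,745.7706…
Penalty: 17 × 0.75% × CHF 29,400.00 = CHF 3,748.50
Final settlement = outstanding balance + penalty = CHF 19,745.7706… + CHF 3,748.50 = CHF 23,494.27

CHF 23,494.27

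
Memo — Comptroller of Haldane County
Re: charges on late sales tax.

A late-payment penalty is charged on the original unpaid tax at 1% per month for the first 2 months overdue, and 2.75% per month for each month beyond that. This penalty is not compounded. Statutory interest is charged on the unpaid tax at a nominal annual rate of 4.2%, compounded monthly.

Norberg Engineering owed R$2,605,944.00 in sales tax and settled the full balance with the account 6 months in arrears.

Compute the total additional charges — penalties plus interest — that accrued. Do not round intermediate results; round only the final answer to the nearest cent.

Penalty, months 1–2: 2 × 1% × R$2,605,944.00 = R$52,118.88
Penalty, months 3–6: 4 × 2.75% × R$2,605,944.00 = R$286,653.84
Interest (4.2%/yr ÷ 12 = 0.35%/month): R$2,605,944.00 × ((1 + 0.0035)^6 − 1) = R$55,205.9067…
Penalties + interest = R$338,772.7200 + R$55,205.9067… = R$393,978.63

R$393,978.63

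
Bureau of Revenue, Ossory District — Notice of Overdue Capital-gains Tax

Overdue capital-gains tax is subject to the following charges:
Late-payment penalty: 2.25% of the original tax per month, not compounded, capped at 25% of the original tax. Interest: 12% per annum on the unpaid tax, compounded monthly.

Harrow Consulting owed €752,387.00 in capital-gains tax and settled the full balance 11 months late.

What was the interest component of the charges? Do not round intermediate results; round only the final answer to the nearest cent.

€87,027.36

Interest (12%/yr ÷ 12 = 1%/month): €752,387.00 × ((1 + 0.01)^11 − 1) = €87,027.3603…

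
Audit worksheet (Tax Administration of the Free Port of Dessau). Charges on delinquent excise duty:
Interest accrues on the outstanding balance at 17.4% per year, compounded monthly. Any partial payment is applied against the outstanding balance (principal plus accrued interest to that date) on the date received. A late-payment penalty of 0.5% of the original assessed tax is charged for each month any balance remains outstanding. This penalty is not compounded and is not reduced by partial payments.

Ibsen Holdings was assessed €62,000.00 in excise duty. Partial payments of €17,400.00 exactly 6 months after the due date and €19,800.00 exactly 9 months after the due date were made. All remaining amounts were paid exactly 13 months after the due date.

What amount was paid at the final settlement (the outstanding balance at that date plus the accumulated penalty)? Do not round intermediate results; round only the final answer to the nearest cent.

€38,571.41

Monthly rate = 17.4% ÷ 12 = 1.45%
Balance at month 6: €62,000.0000 × (1 + 0.0145)^6 = €67,593.3541…
After €17,400.00 payment: €67,593.3541… − €17,400.00 = €50,193.3541…
Balance at month 9: €50,193.3541… × (1 + 0.0145)^3 = €52,408.5775…
After €19,800.00 payment: €52,408.5775… − €19,800.00 = €32,608.5775…
Balance at month 13: €32,608.5775… × (1 + 0.0145)^4 = €34,541.4098…
Penalty: 13 × 0.5% × €62,000.00 = €4,030.00
Final settlement = outstanding balance + penalty = €34,541.4098… + €4,030.00 = €38,571.41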